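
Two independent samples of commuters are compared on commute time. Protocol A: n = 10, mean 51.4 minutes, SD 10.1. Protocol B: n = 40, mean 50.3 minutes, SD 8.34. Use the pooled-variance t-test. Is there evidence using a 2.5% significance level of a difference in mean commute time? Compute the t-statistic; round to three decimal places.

Let group 1 = protocol A, group 2 = protocol B. H0: μ_1 = μ_2; H1: μ_1 ≠ μ_2 (two-sample pooled-variance t-test, two-sided).
s_p² = [(10−1)·10.1² + (40−1)·8.34²]/(10+40−2) = 75.6408
t = (51.4 − 50.3)/√[75.6408·(1/10 + 1/40)] = 0.358
df = n₁ + n₂ − 2 = 48
Two-sided p-value ≈ 0.722
Since p ≈ 0.722 > α = 0.025, fail to reject H0; the evidence is not statistically significant.

0.358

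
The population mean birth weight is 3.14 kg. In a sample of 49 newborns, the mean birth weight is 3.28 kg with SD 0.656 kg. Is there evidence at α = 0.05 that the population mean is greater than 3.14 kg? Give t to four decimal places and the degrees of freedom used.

H0: μ = 3.14; H1: μ > 3.14 (one-sample t-test, right-tailed).
t = (x̄ − μ₀)/(s/√n) = (3.28 − 3.14)/(0.656/√49) = 1.4939
df = n − 1 = 48
p-value = P(T ≥ 1.4939) ≈ 0.071
Since p ≈ 0.071 > α = 0.05, fail to reject H0; the data do not provide sufficient evidence against H0.

t = 1.4939, df = 48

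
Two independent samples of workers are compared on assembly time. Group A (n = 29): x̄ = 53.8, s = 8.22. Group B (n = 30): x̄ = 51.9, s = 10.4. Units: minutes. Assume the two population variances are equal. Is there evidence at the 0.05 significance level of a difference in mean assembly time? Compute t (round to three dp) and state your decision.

Let group 1 = group A, group 2 = group B. H0: μ_1 = μ_2; H1: μ_1 ≠ μ_2 (two-sample pooled-variance t-test, two-sided).
s_p² = [(29−1)·8.22² + (30−1)·10.4²]/(29+30−2) = 88.2203
t = (53.8 − 51.9)/√[88.2203·(1/29 + 1/30)] = 0.777
df = n₁ + n₂ − 2 = 57
Two-sided p-value ≈ 0.440
Since p ≈ 0.440 > α = 0.05, fail to reject H0; the data do not provide sufficient evidence against H0.

t = 0.777; fail to reject H0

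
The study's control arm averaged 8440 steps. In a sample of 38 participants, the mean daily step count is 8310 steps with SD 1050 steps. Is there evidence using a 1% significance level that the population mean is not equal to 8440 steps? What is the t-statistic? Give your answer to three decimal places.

H0: μ = 8440; H1: μ ≠ 8440 (one-sample t-test, two-sided).
t = (x̄ − μ₀)/(s/√n) = (8310 − 8440)/(1050/√38) = -0.763
df = n − 1 = 37
Two-sided p-value ≈ 0.4502
Since p ≈ 0.4502 > α = 0.01, fail to reject H0; the evidence is not statistically significant.

-0.763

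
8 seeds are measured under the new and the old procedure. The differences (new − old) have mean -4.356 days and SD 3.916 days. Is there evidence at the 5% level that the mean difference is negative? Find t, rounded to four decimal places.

-3.1462

H0: μ_d = 0; H1: μ_d < 0 (paired t-test on the differences, left-tailed).
t = d̄/(s_d/√n) = -4.356/(3.916/√8) = -3.1462
df = n − 1 = 7
p-value = P(T ≤ -3.1462) ≈ 0.0081
Since p ≈ 0.0081 < α = 0.05, reject H0; the evidence is statistically significant.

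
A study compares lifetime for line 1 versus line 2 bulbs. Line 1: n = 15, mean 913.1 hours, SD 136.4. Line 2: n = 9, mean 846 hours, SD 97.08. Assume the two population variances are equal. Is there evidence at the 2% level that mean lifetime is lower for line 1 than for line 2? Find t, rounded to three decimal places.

1.288

Let group 1 = line 1, group 2 = line 2. H0: μ_1 = μ_2; H1: μ_1 < μ_2 (two-sample pooled-variance t-test, left-tailed).
s_p² = [(15−1)·136.4² + (9−1)·97.08²]/(15+9−2) = 15266.6
t = (913.1 − 846)/√[15266.6·(1/15 + 1/9)] = 1.288
df = n₁ + n₂ − 2 = 22
p-value = P(T ≤ 1.288) ≈ 0.8944
Since p ≈ 0.8944 > α = 0.02, fail to reject H0; the data do not provide sufficient evidence against H0.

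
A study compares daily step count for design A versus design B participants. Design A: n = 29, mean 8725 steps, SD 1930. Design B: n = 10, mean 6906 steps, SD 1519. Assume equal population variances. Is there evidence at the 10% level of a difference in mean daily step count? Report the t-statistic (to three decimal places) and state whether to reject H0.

Let group 1 = design A, group 2 = design B. H0: μ_1 = μ_2; H1: μ_1 ≠ μ_2 (two-sample pooled-variance t-test, two-sided).
s_p² = [(29−1)·1930² + (10−1)·1519²]/(29+10−2) = 3380090
t = (8725 − 6906)/√[3380090·(1/29 + 1/10)] = 2.698
df = n₁ + n₂ − 2 = 37
Two-sided p-value ≈ 0.010
Since p ≈ 0.010 < α = 0.1, reject H0; the evidence is statistically significant.

t = 2.698; reject H0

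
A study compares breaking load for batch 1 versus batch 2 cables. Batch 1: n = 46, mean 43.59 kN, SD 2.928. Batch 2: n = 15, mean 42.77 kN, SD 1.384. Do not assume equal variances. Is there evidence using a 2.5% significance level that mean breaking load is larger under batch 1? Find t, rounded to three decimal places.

1.463

Let group 1 = batch 1, group 2 = batch 2. H0: μ_1 = μ_2; H1: μ_1 > μ_2 (Welch's two-sample t-test, right-tailed).
t = (x̄_1 − x̄_2)/√(s_1²/n_1 + s_2²/n_2) = (43.59 − 42.77)/√(2.928²/46 + 1.384²/15) = 1.463
Welch–Satterthwaite df ≈ 50.93
p-value = P(T ≥ 1.463) ≈ 0.075
Since p ≈ 0.075 > α = 0.025, fail to reject H0; the data do not provide sufficient evidence against H0.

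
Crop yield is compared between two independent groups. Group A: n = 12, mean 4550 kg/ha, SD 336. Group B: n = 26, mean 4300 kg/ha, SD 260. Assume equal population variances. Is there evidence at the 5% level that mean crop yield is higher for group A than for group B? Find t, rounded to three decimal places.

2.510

Let group 1 = group A, group 2 = group B. H0: μ_1 = μ_2; H1: μ_1 > μ_2 (two-sample pooled-variance t-test, right-tailed).
s_p² = [(12−1)·336² + (26−1)·260²]/(12+26−2) = 81440.4
t = (4550 − 4300)/√[81440.4·(1/12 + 1/26)] = 2.510
df = n₁ + n₂ − 2 = 36
p-value = P(T ≥ 2.510) ≈ 0.0084
Since p ≈ 0.0084 < α = 0.05, reject H0; the data support H1.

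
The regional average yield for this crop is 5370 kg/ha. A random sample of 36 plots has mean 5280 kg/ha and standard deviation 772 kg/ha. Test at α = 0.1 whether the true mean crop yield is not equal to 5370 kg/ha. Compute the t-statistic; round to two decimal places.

H0: μ = 5370; H1: μ ≠ 5370 (one-sample t-test, two-sided).
t = (x̄ − μ₀)/(s/√n) = (5280 − 5370)/(772/√36) = -0.70
df = n − 1 = 35
Two-sided p-value ≈ 0.489
Since p ≈ 0.489 > α = 0.1, fail to reject H0; the evidence is not statistically significant.

-0.70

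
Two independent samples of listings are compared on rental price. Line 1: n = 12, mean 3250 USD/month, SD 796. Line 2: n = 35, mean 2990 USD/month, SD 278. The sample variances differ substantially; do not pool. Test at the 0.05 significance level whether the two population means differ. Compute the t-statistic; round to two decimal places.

Let group 1 = line 1, group 2 = line 2. H0: μ_1 = μ_2; H1: μ_1 ≠ μ_2 (Welch's two-sample t-test, two-sided).
t = (x̄_1 − x̄_2)/√(s_1²/n_1 + s_2²/n_2) = (3250 − 2990)/√(796²/12 + 278²/35) = 1.11
Welch–Satterthwaite df ≈ 11.93
Two-sided p-value ≈ 0.289
Since p ≈ 0.289 > α = 0.05, fail to reject H0; the evidence is not statistically significant.

1.11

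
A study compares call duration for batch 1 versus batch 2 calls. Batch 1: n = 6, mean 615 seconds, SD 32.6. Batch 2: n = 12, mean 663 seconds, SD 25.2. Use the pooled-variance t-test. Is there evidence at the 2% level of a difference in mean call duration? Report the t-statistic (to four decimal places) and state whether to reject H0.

Let group 1 = batch 1, group 2 = batch 2. H0: μ_1 = μ_2; H1: μ_1 ≠ μ_2 (two-sample pooled-variance t-test, two-sided).
s_p² = [(6−1)·32.6² + (12−1)·25.2²]/(6+12−2) = 768.702
t = (615 − 663)/√[768.702·(1/6 + 1/12)] = -3.4625
df = n₁ + n₂ − 2 = 16
Two-sided p-value ≈ 0.003
Since p ≈ 0.003 < α = 0.02, reject H0; the data support H1.

t = -3.4625; reject H0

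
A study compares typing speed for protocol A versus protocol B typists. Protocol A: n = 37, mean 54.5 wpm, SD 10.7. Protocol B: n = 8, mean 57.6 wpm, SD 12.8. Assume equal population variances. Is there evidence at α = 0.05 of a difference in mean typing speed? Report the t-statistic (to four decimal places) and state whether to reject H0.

Let group 1 = protocol A, group 2 = protocol B. H0: μ_1 = μ_2; H1: μ_1 ≠ μ_2 (two-sample pooled-variance t-test, two-sided).
s_p² = [(37−1)·10.7² + (8−1)·12.8²]/(37+8−2) = 122.524
t = (54.5 − 57.6)/√[122.524·(1/37 + 1/8)] = -0.7183
df = n₁ + n₂ − 2 = 43
Two-sided p-value ≈ 0.4765
Since p ≈ 0.4765 > α = 0.05, fail to reject H0; the data do not provide sufficient evidence against H0.

t = -0.7183; fail to reject H0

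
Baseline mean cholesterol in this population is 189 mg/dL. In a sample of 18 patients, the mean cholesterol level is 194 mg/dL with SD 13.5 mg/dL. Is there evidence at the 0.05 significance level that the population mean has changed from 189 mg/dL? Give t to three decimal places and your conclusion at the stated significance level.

t = 1.571; fail to reject H0

H0: μ = 189; H1: μ ≠ 189 (one-sample t-test, two-sided).
t = (x̄ − μ₀)/(s/√n) = (194 − 189)/(13.5/√18) = 1.571
df = n − 1 = 17
Two-sided p-value ≈ 0.1345
Since p ≈ 0.1345 > α = 0.05, fail to reject H0; the data do not provide sufficient evidence against H0.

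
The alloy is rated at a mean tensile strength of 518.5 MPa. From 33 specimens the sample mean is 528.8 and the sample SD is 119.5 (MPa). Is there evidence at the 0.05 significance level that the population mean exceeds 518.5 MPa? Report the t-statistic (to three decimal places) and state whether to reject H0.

t = 0.495; fail to reject H0

H0: μ = 518.5; H1: μ > 518.5 (one-sample t-test, right-tailed).
t = (x̄ − μ₀)/(s/√n) = (528.8 − 518.5)/(119.5/√33) = 0.495
df = n − 1 = 32
p-value = P(T ≥ 0.495) ≈ 0.312
Since p ≈ 0.312 > α = 0.05, fail to reject H0; the data do not provide sufficient evidence against H0.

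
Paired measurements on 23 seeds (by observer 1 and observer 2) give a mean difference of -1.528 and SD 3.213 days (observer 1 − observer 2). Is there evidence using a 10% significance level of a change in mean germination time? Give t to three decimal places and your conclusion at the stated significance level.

H0: μ_d = 0; H1: μ_d ≠ 0 (paired t-test on the differences, two-sided).
t = d̄/(s_d/√n) = -1.528/(3.213/√23) = -2.281
df = n − 1 = 22
Two-sided p-value ≈ 0.033
Since p ≈ 0.033 < α = 0.1, reject H0; the data support H1.

t = -2.281; reject H0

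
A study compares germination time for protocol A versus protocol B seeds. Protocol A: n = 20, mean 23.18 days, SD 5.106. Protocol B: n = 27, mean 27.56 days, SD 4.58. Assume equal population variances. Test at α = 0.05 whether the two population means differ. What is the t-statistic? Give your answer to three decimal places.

-3.087

Let group 1 = protocol A, group 2 = protocol B. H0: μ_1 = μ_2; H1: μ_1 ≠ μ_2 (two-sample pooled-variance t-test, two-sided).
s_p² = [(20−1)·5.106² + (27−1)·4.58²]/(20+27−2) = 23.1276
t = (23.18 − 27.56)/√[23.1276·(1/20 + 1/27)] = -3.087
df = n₁ + n₂ − 2 = 45
Two-sided p-value ≈ 0.0035
Since p ≈ 0.0035 < α = 0.05, reject H0; the evidence is statistically significant.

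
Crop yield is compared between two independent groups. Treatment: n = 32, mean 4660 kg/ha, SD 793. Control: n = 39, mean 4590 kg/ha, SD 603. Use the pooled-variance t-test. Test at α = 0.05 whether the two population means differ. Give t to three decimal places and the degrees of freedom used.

t = 0.422, df = 69

Let group 1 = treatment, group 2 = control. H0: μ_1 = μ_2; H1: μ_1 ≠ μ_2 (two-sample pooled-variance t-test, two-sided).
s_p² = [(32−1)·793² + (39−1)·603²]/(32+39−2) = 482775
t = (4660 − 4590)/√[482775·(1/32 + 1/39)] = 0.422
df = n₁ + n₂ − 2 = 69
Two-sided p-value ≈ 0.6741
Since p ≈ 0.6741 > α = 0.05, fail to reject H0; the evidence is not statistically significant.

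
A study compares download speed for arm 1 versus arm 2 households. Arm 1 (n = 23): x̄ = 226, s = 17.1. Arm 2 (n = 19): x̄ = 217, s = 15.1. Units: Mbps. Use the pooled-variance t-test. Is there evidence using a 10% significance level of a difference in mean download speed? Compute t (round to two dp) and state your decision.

Let group 1 = arm 1, group 2 = arm 2. H0: μ_1 = μ_2; H1: μ_1 ≠ μ_2 (two-sample pooled-variance t-test, two-sided).
s_p² = [(23−1)·17.1² + (19−1)·15.1²]/(23+19−2) = 263.43
t = (226 − 217)/√[263.43·(1/23 + 1/19)] = 1.79
df = n₁ + n₂ − 2 = 40
Two-sided p-value ≈ 0.081
Since p ≈ 0.081 < α = 0.1, reject H0; the evidence is statistically significant.

t = 1.79; reject H0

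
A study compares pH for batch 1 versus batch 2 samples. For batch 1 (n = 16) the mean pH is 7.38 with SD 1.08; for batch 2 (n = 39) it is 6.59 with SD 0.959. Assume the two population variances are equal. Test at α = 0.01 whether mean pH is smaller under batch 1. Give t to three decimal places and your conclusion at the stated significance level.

Let group 1 = batch 1, group 2 = batch 2. H0: μ_1 = μ_2; H1: μ_1 < μ_2 (two-sample pooled-variance t-test, left-tailed).
s_p² = [(16−1)·1.08² + (39−1)·0.959²]/(16+39−2) = 0.989507
t = (7.38 − 6.59)/√[0.989507·(1/16 + 1/39)] = 2.675
df = n₁ + n₂ − 2 = 53
p-value = P(T ≤ 2.675) ≈ 0.9950
Since p ≈ 0.9950 > α = 0.01, fail to reject H0; the evidence is not statistically significant.

t = 2.675; fail to reject H0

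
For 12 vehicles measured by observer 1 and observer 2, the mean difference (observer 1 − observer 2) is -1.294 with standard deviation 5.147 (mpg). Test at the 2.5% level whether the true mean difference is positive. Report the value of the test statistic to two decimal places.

H0: μ_d = 0; H1: μ_d > 0 (paired t-test on the differences, right-tailed).
t = d̄/(s_d/√n) = -1.294/(5.147/√12) = -0.87
df = n − 1 = 11
p-value = P(T ≥ -0.87) ≈ 0.799
Since p ≈ 0.799 > α = 0.025, fail to reject H0; the data do not provide sufficient evidence against H0.

-0.87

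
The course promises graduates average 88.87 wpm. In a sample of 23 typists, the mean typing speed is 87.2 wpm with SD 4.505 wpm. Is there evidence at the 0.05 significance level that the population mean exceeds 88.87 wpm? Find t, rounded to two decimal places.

H0: μ = 88.87; H1: μ > 88.87 (one-sample t-test, right-tailed).
t = (x̄ − μ₀)/(s/√n) = (87.2 − 88.87)/(4.505/√23) = -1.78
df = n − 1 = 22
p-value = P(T ≥ -1.78) ≈ 0.9554
Since p ≈ 0.9554 > α = 0.05, fail to reject H0; the evidence is not statistically significant.

-1.78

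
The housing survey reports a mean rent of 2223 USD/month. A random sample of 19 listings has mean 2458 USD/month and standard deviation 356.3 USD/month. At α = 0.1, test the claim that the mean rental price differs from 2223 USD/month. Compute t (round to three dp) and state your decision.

t = 2.875; reject H0

H0: μ = 2223; H1: μ ≠ 2223 (one-sample t-test, two-sided).
t = (x̄ − μ₀)/(s/√n) = (2458 − 2223)/(356.3/√19) = 2.875
df = n − 1 = 18
Two-sided p-value ≈ 0.010
Since p ≈ 0.010 < α = 0.1, reject H0; the data support H1.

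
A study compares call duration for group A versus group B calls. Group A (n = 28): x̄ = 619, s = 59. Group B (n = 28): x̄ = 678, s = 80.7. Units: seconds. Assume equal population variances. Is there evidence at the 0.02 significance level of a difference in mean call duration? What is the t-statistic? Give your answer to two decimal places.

-3.12

Let group 1 = group A, group 2 = group B. H0: μ_1 = μ_2; H1: μ_1 ≠ μ_2 (two-sample pooled-variance t-test, two-sided).
s_p² = [(28−1)·59² + (28−1)·80.7²]/(28+28−2) = 4996.74
t = (619 − 678)/√[4996.74·(1/28 + 1/28)] = -3.12
df = n₁ + n₂ − 2 = 54
Two-sided p-value ≈ 0.003
Since p ≈ 0.003 < α = 0.02, reject H0; the evidence is statistically significant.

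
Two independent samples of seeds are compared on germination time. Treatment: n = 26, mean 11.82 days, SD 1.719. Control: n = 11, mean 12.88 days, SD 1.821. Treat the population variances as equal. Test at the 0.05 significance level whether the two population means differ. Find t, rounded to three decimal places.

Let group 1 = treatment, group 2 = control. H0: μ_1 = μ_2; H1: μ_1 ≠ μ_2 (two-sample pooled-variance t-test, two-sided).
s_p² = [(26−1)·1.719² + (11−1)·1.821²]/(26+11−2) = 3.05813
t = (11.82 − 12.88)/√[3.05813·(1/26 + 1/11)] = -1.685
df = n₁ + n₂ − 2 = 35
Two-sided p-value ≈ 0.1008
Since p ≈ 0.1008 > α = 0.05, fail to reject H0; the evidence is not statistically significant.

-1.685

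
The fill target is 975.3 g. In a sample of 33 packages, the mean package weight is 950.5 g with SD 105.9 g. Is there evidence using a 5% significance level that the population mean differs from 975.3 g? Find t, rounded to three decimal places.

-1.345

H0: μ = 975.3; H1: μ ≠ 975.3 (one-sample t-test, two-sided).
t = (x̄ − μ₀)/(s/√n) = (950.5 − 975.3)/(105.9/√33) = -1.345
df = n − 1 = 32
Two-sided p-value ≈ 0.1880
Since p ≈ 0.1880 > α = 0.05, fail to reject H0; the evidence is not statistically significant.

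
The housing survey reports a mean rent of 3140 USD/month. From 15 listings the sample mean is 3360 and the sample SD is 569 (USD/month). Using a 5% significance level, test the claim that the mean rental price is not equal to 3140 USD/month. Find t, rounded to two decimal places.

H0: μ = 3140; H1: μ ≠ 3140 (one-sample t-test, two-sided).
t = (x̄ − μ₀)/(s/√n) = (3360 − 3140)/(569/√15) = 1.50
df = n − 1 = 14
Two-sided p-value ≈ 0.156
Since p ≈ 0.156 > α = 0.05, fail to reject H0; the evidence is not statistically significant.

1.50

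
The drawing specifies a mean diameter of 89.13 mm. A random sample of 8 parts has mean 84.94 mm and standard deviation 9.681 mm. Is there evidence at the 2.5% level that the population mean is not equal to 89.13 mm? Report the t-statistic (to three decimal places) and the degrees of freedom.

t = -1.224, df = 7

H0: μ = 89.13; H1: μ ≠ 89.13 (one-sample t-test, two-sided).
t = (x̄ − μ₀)/(s/√n) = (84.94 − 89.13)/(9.681/√8) = -1.224
df = n − 1 = 7
Two-sided p-value ≈ 0.2605
Since p ≈ 0.2605 > α = 0.025, fail to reject H0; the evidence is not statistically significant.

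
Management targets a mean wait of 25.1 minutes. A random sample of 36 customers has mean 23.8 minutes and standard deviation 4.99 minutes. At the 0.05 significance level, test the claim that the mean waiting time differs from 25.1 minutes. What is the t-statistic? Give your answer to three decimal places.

H0: μ = 25.1; H1: μ ≠ 25.1 (one-sample t-test, two-sided).
t = (x̄ − μ₀)/(s/√n) = (23.8 − 25.1)/(4.99/√36) = -1.563
df = n − 1 = 35
Two-sided p-value ≈ 0.1270
Since p ≈ 0.1270 > α = 0.05, fail to reject H0; the evidence is not statistically significant.

-1.563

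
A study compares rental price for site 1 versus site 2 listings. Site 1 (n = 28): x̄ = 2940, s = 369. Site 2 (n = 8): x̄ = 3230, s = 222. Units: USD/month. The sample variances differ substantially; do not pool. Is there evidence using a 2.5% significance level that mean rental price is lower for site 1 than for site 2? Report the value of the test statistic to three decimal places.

-2.762

Let group 1 = site 1, group 2 = site 2. H0: μ_1 = μ_2; H1: μ_1 < μ_2 (Welch's two-sample t-test, left-tailed).
t = (x̄_1 − x̄_2)/√(s_1²/n_1 + s_2²/n_2) = (2940 − 3230)/√(369²/28 + 222²/8) = -2.762
Welch–Satterthwaite df ≈ 19.30
p-value = P(T ≤ -2.762) ≈ 0.006
Since p ≈ 0.006 < α = 0.025, reject H0; the evidence is statistically significant.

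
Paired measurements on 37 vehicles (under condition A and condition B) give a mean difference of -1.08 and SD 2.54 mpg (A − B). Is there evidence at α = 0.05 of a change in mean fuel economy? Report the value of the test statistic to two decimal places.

H0: μ_d = 0; H1: μ_d ≠ 0 (paired t-test on the differences, two-sided).
t = d̄/(s_d/√n) = -1.08/(2.54/√37) = -2.59
df = n − 1 = 36
Two-sided p-value ≈ 0.0139
Since p ≈ 0.0139 < α = 0.05, reject H0; the evidence is statistically significant.

-2.59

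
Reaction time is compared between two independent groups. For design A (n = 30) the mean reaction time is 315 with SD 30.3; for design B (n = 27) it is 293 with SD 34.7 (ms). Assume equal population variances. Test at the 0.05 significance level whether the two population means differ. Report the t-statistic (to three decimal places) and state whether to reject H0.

t = 2.555; reject H0

Let group 1 = design A, group 2 = design B. H0: μ_1 = μ_2; H1: μ_1 ≠ μ_2 (two-sample pooled-variance t-test, two-sided).
s_p² = [(30−1)·30.3² + (27−1)·34.7²]/(30+27−2) = 1053.29
t = (315 − 293)/√[1053.29·(1/30 + 1/27)] = 2.555
df = n₁ + n₂ − 2 = 55
Two-sided p-value ≈ 0.013
Since p ≈ 0.013 < α = 0.05, reject H0; the data support H1.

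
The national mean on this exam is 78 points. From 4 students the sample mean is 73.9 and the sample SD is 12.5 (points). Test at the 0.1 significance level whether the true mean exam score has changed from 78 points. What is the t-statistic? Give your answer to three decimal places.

H0: μ = 78; H1: μ ≠ 78 (one-sample t-test, two-sided).
t = (x̄ − μ₀)/(s/√n) = (73.9 − 78)/(12.5/√4) = -0.656
df = n − 1 = 3
Two-sided p-value ≈ 0.559
Since p ≈ 0.559 > α = 0.1, fail to reject H0; the evidence is not statistically significant.

-0.656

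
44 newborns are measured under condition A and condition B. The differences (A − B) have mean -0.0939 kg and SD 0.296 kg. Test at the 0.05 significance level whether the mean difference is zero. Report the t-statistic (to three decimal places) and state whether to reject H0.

t = -2.104; reject H0

H0: μ_d = 0; H1: μ_d ≠ 0 (paired t-test on the differences, two-sided).
t = d̄/(s_d/√n) = -0.0939/(0.296/√44) = -2.104
df = n − 1 = 43
Two-sided p-value ≈ 0.0412
Since p ≈ 0.0412 < α = 0.05, reject H0; the evidence is statistically significant.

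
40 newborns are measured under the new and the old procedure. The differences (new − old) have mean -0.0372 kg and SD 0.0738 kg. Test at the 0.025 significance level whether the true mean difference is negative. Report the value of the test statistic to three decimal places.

H0: μ_d = 0; H1: μ_d < 0 (paired t-test on the differences, left-tailed).
t = d̄/(s_d/√n) = -0.0372/(0.0738/√40) = -3.188
df = n − 1 = 39
p-value = P(T ≤ -3.188) ≈ 0.001
Since p ≈ 0.001 < α = 0.025, reject H0; the evidence is statistically significant.

-3.188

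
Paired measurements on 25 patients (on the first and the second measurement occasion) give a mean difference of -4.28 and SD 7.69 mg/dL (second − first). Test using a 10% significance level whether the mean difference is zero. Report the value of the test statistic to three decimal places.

-2.783

H0: μ_d = 0; H1: μ_d ≠ 0 (paired t-test on the differences, two-sided).
t = d̄/(s_d/√n) = -4.28/(7.69/√25) = -2.783
df = n − 1 = 24
Two-sided p-value ≈ 0.0103
Since p ≈ 0.0103 < α = 0.1, reject H0; the evidence is statistically significant.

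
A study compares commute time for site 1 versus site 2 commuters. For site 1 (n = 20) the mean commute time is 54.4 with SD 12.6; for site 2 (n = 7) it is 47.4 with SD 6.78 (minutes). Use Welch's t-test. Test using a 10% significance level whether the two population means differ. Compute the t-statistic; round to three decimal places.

Let group 1 = site 1, group 2 = site 2. H0: μ_1 = μ_2; H1: μ_1 ≠ μ_2 (Welch's two-sample t-test, two-sided).
t = (x̄_1 − x̄_2)/√(s_1²/n_1 + s_2²/n_2) = (54.4 − 47.4)/√(12.6²/20 + 6.78²/7) = 1.838
Welch–Satterthwaite df ≈ 20.03
Two-sided p-value ≈ 0.0809
Since p ≈ 0.0809 < α = 0.1, reject H0; the evidence is statistically significant.

1.838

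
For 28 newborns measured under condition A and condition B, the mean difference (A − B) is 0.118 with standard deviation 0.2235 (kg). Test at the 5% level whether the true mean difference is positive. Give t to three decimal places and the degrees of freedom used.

H0: μ_d = 0; H1: μ_d > 0 (paired t-test on the differences, right-tailed).
t = d̄/(s_d/√n) = 0.118/(0.2235/√28) = 2.794
df = n − 1 = 27
p-value = P(T ≥ 2.794) ≈ 0.0047
Since p ≈ 0.0047 < α = 0.05, reject H0; the evidence is statistically significant.

t = 2.794, df = 27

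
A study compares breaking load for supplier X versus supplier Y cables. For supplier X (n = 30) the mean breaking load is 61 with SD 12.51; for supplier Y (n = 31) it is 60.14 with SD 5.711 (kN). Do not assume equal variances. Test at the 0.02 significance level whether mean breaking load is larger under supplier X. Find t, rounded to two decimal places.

Let group 1 = supplier X, group 2 = supplier Y. H0: μ_1 = μ_2; H1: μ_1 > μ_2 (Welch's two-sample t-test, right-tailed).
t = (x̄_1 − x̄_2)/√(s_1²/n_1 + s_2²/n_2) = (61 − 60.14)/√(12.51²/30 + 5.711²/31) = 0.34
Welch–Satterthwaite df ≈ 40.29
p-value = P(T ≥ 0.34) ≈ 0.3665
Since p ≈ 0.3665 > α = 0.02, fail to reject H0; the data do not provide sufficient evidence against H0.

0.34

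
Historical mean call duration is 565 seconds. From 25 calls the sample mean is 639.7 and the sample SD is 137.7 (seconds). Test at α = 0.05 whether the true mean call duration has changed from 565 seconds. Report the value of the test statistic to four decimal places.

H0: μ = 565; H1: μ ≠ 565 (one-sample t-test, two-sided).
t = (x̄ − μ₀)/(s/√n) = (639.7 − 565)/(137.7/√25) = 2.7124
df = n − 1 = 24
Two-sided p-value ≈ 0.0122
Since p ≈ 0.0122 < α = 0.05, reject H0; the evidence is statistically significant.

2.7124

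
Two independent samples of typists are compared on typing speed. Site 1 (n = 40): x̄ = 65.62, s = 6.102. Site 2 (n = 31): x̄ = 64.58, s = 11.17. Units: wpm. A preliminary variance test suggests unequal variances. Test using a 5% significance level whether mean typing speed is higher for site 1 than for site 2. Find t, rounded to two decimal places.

0.47

Let group 1 = site 1, group 2 = site 2. H0: μ_1 = μ_2; H1: μ_1 > μ_2 (Welch's two-sample t-test, right-tailed).
t = (x̄_1 − x̄_2)/√(s_1²/n_1 + s_2²/n_2) = (65.62 − 64.58)/√(6.102²/40 + 11.17²/31) = 0.47
Welch–Satterthwaite df ≈ 43.68
p-value = P(T ≥ 0.47) ≈ 0.3213
Since p ≈ 0.3213 > α = 0.05, fail to reject H0; the evidence is not statistically significant.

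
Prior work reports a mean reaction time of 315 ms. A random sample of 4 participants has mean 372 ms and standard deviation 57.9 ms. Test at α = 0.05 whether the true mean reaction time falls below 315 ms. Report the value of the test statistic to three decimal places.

H0: μ = 315; H1: μ < 315 (one-sample t-test, left-tailed).
t = (x̄ − μ₀)/(s/√n) = (372 − 315)/(57.9/√4) = 1.969
df = n − 1 = 3
p-value = P(T ≤ 1.969) ≈ 0.9282
Since p ≈ 0.9282 > α = 0.05, fail to reject H0; the data do not provide sufficient evidence against H0.

1.969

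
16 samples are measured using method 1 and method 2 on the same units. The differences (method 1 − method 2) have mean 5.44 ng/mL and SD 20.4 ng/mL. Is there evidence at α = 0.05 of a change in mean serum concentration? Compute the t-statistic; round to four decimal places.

1.0667

H0: μ_d = 0; H1: μ_d ≠ 0 (paired t-test on the differences, two-sided).
t = d̄/(s_d/√n) = 5.44/(20.4/√16) = 1.0667
df = n − 1 = 15
Two-sided p-value ≈ 0.3030
Since p ≈ 0.3030 > α = 0.05, fail to reject H0; the evidence is not statistically significant.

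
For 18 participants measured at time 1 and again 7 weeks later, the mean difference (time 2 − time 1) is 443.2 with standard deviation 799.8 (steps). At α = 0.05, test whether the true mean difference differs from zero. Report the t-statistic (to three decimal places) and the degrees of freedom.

H0: μ_d = 0; H1: μ_d ≠ 0 (paired t-test on the differences, two-sided).
t = d̄/(s_d/√n) = 443.2/(799.8/√18) = 2.351
df = n − 1 = 17
Two-sided p-value ≈ 0.031
Since p ≈ 0.031 < α = 0.05, reject H0; the evidence is statistically significant.

t = 2.351, df = 17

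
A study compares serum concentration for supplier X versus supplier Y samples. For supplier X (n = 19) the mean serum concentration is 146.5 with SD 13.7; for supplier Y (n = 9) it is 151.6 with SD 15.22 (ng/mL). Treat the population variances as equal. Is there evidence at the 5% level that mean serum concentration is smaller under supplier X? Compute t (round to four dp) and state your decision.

Let group 1 = supplier X, group 2 = supplier Y. H0: μ_1 = μ_2; H1: μ_1 < μ_2 (two-sample pooled-variance t-test, left-tailed).
s_p² = [(19−1)·13.7² + (9−1)·15.22²]/(19+9−2) = 201.216
t = (146.5 − 151.6)/√[201.216·(1/19 + 1/9)] = -0.8885
df = n₁ + n₂ − 2 = 26
p-value = P(T ≤ -0.8885) ≈ 0.191
Since p ≈ 0.191 > α = 0.05, fail to reject H0; the evidence is not statistically significant.

t = -0.8885; fail to reject H0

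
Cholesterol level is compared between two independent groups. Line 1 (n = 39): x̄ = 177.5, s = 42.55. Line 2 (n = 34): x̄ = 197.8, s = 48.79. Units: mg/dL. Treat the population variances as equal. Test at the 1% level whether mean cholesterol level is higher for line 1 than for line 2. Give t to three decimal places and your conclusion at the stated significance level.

Let group 1 = line 1, group 2 = line 2. H0: μ_1 = μ_2; H1: μ_1 > μ_2 (two-sample pooled-variance t-test, right-tailed).
s_p² = [(39−1)·42.55² + (34−1)·48.79²]/(39+34−2) = 2075.41
t = (177.5 − 197.8)/√[2075.41·(1/39 + 1/34)] = -1.899
df = n₁ + n₂ − 2 = 71
p-value = P(T ≥ -1.899) ≈ 0.969
Since p ≈ 0.969 > α = 0.01, fail to reject H0; the evidence is not statistically significant.

t = -1.899; fail to reject H0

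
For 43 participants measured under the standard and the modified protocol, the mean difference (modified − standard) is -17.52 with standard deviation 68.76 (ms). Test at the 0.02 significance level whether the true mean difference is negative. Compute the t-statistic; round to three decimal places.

-1.671

H0: μ_d = 0; H1: μ_d < 0 (paired t-test on the differences, left-tailed).
t = d̄/(s_d/√n) = -17.52/(68.76/√43) = -1.671
df = n − 1 = 42
p-value = P(T ≤ -1.671) ≈ 0.051
Since p ≈ 0.051 > α = 0.02, fail to reject H0; the evidence is not statistically significant.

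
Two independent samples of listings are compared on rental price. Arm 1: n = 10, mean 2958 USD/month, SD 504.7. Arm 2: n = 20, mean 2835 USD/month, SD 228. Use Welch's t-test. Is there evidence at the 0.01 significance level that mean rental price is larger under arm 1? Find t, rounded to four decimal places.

Let group 1 = arm 1, group 2 = arm 2. H0: μ_1 = μ_2; H1: μ_1 > μ_2 (Welch's two-sample t-test, right-tailed).
t = (x̄_1 − x̄_2)/√(s_1²/n_1 + s_2²/n_2) = (2958 − 2835)/√(504.7²/10 + 228²/20) = 0.7341
Welch–Satterthwaite df ≈ 10.88
p-value = P(T ≥ 0.7341) ≈ 0.2392
Since p ≈ 0.2392 > α = 0.01, fail to reject H0; the data do not provide sufficient evidence against H0.

0.7341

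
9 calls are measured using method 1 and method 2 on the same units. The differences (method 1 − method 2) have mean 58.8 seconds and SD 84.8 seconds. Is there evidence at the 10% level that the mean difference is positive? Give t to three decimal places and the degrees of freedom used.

H0: μ_d = 0; H1: μ_d > 0 (paired t-test on the differences, right-tailed).
t = d̄/(s_d/√n) = 58.8/(84.8/√9) = 2.080
df = n − 1 = 8
p-value = P(T ≥ 2.080) ≈ 0.036
Since p ≈ 0.036 < α = 0.1, reject H0; the data support H1.

t = 2.080, df = 8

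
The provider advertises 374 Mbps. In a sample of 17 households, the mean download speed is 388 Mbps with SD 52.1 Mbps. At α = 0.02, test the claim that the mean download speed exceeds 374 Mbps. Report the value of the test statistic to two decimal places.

H0: μ = 374; H1: μ > 374 (one-sample t-test, right-tailed).
t = (x̄ − μ₀)/(s/√n) = (388 − 374)/(52.1/√17) = 1.11
df = n − 1 = 16
p-value = P(T ≥ 1.11) ≈ 0.142
Since p ≈ 0.142 > α = 0.02, fail to reject H0; the data do not provide sufficient evidence against H0.

1.11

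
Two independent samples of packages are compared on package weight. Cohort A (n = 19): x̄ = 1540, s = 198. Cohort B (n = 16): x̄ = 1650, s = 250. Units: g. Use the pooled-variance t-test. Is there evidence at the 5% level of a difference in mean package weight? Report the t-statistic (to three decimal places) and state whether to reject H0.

t = -1.453; fail to reject H0

Let group 1 = cohort A, group 2 = cohort B. H0: μ_1 = μ_2; H1: μ_1 ≠ μ_2 (two-sample pooled-variance t-test, two-sided).
s_p² = [(19−1)·198² + (16−1)·250²]/(19+16−2) = 49793.1
t = (1540 − 1650)/√[49793.1·(1/19 + 1/16)] = -1.453
df = n₁ + n₂ − 2 = 33
Two-sided p-value ≈ 0.156
Since p ≈ 0.156 > α = 0.05, fail to reject H0; the data do not provide sufficient evidence against H0.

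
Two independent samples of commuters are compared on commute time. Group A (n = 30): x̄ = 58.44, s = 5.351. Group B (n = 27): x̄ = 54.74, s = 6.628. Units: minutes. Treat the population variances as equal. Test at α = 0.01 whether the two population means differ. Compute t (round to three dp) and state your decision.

Let group 1 = group A, group 2 = group B. H0: μ_1 = μ_2; H1: μ_1 ≠ μ_2 (two-sample pooled-variance t-test, two-sided).
s_p² = [(30−1)·5.351² + (27−1)·6.628²]/(30+27−2) = 35.8646
t = (58.44 − 54.74)/√[35.8646·(1/30 + 1/27)] = 2.329
df = n₁ + n₂ − 2 = 55
Two-sided p-value ≈ 0.024
Since p ≈ 0.024 > α = 0.01, fail to reject H0; the data do not provide sufficient evidence against H0.

t = 2.329; fail to reject H0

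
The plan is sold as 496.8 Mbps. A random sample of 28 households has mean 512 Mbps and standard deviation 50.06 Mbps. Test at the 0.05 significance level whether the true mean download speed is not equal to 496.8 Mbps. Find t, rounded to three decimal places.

1.607

H0: μ = 496.8; H1: μ ≠ 496.8 (one-sample t-test, two-sided).
t = (x̄ − μ₀)/(s/√n) = (512 − 496.8)/(50.06/√28) = 1.607
df = n − 1 = 27
Two-sided p-value ≈ 0.1198
Since p ≈ 0.1198 > α = 0.05, fail to reject H0; the evidence is not statistically significant.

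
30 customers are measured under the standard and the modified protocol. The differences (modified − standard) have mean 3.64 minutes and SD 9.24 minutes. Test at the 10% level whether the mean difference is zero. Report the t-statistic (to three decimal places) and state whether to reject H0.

t = 2.158; reject H0

H0: μ_d = 0; H1: μ_d ≠ 0 (paired t-test on the differences, two-sided).
t = d̄/(s_d/√n) = 3.64/(9.24/√30) = 2.158
df = n − 1 = 29
Two-sided p-value ≈ 0.039
Since p ≈ 0.039 < α = 0.1, reject H0; the evidence is statistically significant.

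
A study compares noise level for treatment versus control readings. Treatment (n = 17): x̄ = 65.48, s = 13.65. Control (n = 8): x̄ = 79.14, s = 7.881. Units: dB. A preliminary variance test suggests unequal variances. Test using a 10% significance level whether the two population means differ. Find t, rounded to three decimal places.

Let group 1 = treatment, group 2 = control. H0: μ_1 = μ_2; H1: μ_1 ≠ μ_2 (Welch's two-sample t-test, two-sided).
t = (x̄_1 − x̄_2)/√(s_1²/n_1 + s_2²/n_2) = (65.48 − 79.14)/√(13.65²/17 + 7.881²/8) = -3.157
Welch–Satterthwaite df ≈ 21.75
Two-sided p-value ≈ 0.005
Since p ≈ 0.005 < α = 0.1, reject H0; the evidence is statistically significant.

-3.157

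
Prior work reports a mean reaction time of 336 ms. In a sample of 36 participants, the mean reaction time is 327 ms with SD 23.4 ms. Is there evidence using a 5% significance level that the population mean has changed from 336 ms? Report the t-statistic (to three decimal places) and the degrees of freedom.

t = -2.308, df = 35

H0: μ = 336; H1: μ ≠ 336 (one-sample t-test, two-sided).
t = (x̄ − μ₀)/(s/√n) = (327 − 336)/(23.4/√36) = -2.308
df = n − 1 = 35
Two-sided p-value ≈ 0.027
Since p ≈ 0.027 < α = 0.05, reject H0; the evidence is statistically significant.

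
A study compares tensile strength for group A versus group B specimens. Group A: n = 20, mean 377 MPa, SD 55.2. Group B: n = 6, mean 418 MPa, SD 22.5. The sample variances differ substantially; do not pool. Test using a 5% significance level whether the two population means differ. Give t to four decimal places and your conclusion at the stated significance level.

Let group 1 = group A, group 2 = group B. H0: μ_1 = μ_2; H1: μ_1 ≠ μ_2 (Welch's two-sample t-test, two-sided).
t = (x̄_1 − x̄_2)/√(s_1²/n_1 + s_2²/n_2) = (377 − 418)/√(55.2²/20 + 22.5²/6) = -2.6648
Welch–Satterthwaite df ≈ 21.18
Two-sided p-value ≈ 0.014
Since p ≈ 0.014 < α = 0.05, reject H0; the data support H1.

t = -2.6648; reject H0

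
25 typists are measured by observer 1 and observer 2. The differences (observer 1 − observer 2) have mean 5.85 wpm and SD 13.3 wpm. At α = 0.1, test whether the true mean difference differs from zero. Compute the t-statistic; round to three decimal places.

2.199

H0: μ_d = 0; H1: μ_d ≠ 0 (paired t-test on the differences, two-sided).
t = d̄/(s_d/√n) = 5.85/(13.3/√25) = 2.199
df = n − 1 = 24
Two-sided p-value ≈ 0.0377
Since p ≈ 0.0377 < α = 0.1, reject H0; the evidence is statistically significant.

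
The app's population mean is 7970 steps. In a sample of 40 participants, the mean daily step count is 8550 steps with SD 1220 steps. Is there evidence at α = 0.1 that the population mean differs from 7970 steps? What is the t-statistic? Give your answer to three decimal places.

H0: μ = 7970; H1: μ ≠ 7970 (one-sample t-test, two-sided).
t = (x̄ − μ₀)/(s/√n) = (8550 − 7970)/(1220/√40) = 3.007
df = n − 1 = 39
Two-sided p-value ≈ 0.005
Since p ≈ 0.005 < α = 0.1, reject H0; the data support H1.

3.007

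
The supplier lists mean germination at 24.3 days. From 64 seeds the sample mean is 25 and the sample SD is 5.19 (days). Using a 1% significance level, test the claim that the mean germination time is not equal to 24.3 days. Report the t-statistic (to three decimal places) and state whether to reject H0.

t = 1.079; fail to reject H0

H0: μ = 24.3; H1: μ ≠ 24.3 (one-sample t-test, two-sided).
t = (x̄ − μ₀)/(s/√n) = (25 − 24.3)/(5.19/√64) = 1.079
df = n − 1 = 63
Two-sided p-value ≈ 0.2847
Since p ≈ 0.2847 > α = 0.01, fail to reject H0; the evidence is not statistically significant.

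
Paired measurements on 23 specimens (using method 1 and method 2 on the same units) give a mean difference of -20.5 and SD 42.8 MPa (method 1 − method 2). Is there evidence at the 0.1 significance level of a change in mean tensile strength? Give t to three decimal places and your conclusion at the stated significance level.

t = -2.297; reject H0

H0: μ_d = 0; H1: μ_d ≠ 0 (paired t-test on the differences, two-sided).
t = d̄/(s_d/√n) = -20.5/(42.8/√23) = -2.297
df = n − 1 = 22
Two-sided p-value ≈ 0.032
Since p ≈ 0.032 < α = 0.1, reject H0; the evidence is statistically significant.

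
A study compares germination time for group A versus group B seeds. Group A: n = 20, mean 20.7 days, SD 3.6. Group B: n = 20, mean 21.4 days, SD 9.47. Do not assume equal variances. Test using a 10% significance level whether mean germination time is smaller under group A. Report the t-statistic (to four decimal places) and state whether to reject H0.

t = -0.3090; fail to reject H0

Let group 1 = group A, group 2 = group B. H0: μ_1 = μ_2; H1: μ_1 < μ_2 (Welch's two-sample t-test, left-tailed).
t = (x̄_1 − x̄_2)/√(s_1²/n_1 + s_2²/n_2) = (20.7 − 21.4)/√(3.6²/20 + 9.47²/20) = -0.3090
Welch–Satterthwaite df ≈ 24.38
p-value = P(T ≤ -0.3090) ≈ 0.3800
Since p ≈ 0.3800 > α = 0.1, fail to reject H0; the data do not provide sufficient evidence against H0.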